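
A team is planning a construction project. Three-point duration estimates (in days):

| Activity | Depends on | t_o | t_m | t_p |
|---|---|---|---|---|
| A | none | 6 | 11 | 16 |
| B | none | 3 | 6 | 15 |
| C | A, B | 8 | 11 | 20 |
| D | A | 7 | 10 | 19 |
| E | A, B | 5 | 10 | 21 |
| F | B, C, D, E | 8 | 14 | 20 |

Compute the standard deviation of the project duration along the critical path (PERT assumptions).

3.28 days

te_A = (6 + 4·11 + 16)/6 = 66/6 = 11; σ²_A = ((16−6)/6)² = 2.778
te_B = (3 + 4·6 + 15)/6 = 42/6 = 7; σ²_B = ((15−3)/6)² = 4.000
te_C = (8 + 4·11 + 20)/6 = 72/6 = 12; σ²_C = ((20−8)/6)² = 4.000
te_D = (7 + 4·10 + 19)/6 = 66/6 = 11; σ²_D = ((19−7)/6)² = 4.000
te_E = (5 + 4·10 + 21)/6 = 66/6 = 11; σ²_E = ((21−5)/6)² = 7.111
te_F = (8 + 4·14 + 20)/6 = 84/6 = 14; σ²_F = ((20−8)/6)² = 4.000

Forward pass:
ES_A = 0; EF_A = 11
ES_B = 0; EF_B = 7
ES_C = max(EF_A=11, EF_B=7) = 11; EF_C = 11+12 = 23
ES_D = 11; EF_D = 11+11 = 22
ES_E = max(EF_A=11, EF_B=7) = 11; EF_E = 11+11 = 22
ES_F = max(EF_B=7, EF_C=23, EF_D=22, EF_E=22) = 23; EF_F = 23+14 = 37
Expected project duration μ = 37 days. Critical path: A → C → F.

Variance along critical path = 2.778 + 4.000 + 4.000 = 10.778
σ = √10.778 = 3.283 days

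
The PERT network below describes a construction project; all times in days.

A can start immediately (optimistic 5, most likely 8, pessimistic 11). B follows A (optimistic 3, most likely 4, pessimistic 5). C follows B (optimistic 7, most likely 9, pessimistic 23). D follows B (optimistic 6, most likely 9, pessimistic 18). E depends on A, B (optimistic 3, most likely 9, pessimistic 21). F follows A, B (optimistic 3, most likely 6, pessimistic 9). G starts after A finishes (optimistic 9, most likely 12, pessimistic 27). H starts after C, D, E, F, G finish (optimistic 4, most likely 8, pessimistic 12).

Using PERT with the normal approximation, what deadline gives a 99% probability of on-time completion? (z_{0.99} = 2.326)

te_A = (5 + 4·8 + 11)/6 = 48/6 = 8; σ²_A = ((11−5)/6)² = 1.000
te_B = (3 + 4·4 + 5)/6 = 24/6 = 4; σ²_B = ((5−3)/6)² = 0.111
te_C = (7 + 4·9 + 23)/6 = 66/6 = 11; σ²_C = ((23−7)/6)² = 7.111
te_D = (6 + 4·9 + 18)/6 = 60/6 = 10; σ²_D = ((18−6)/6)² = 4.000
te_E = (3 + 4·9 + 21)/6 = 60/6 = 10; σ²_E = ((21−3)/6)² = 9.000
te_F = (3 + 4·6 + 9)/6 = 36/6 = 6; σ²_F = ((9−3)/6)² = 1.000
te_G = (9 + 4·12 + 27)/6 = 84/6 = 14; σ²_G = ((27−9)/6)² = 9.000
te_H = (4 + 4·8 + 12)/6 = 48/6 = 8; σ²_H = ((12−4)/6)² = 1.778

Forward pass:
ES_A = 0; EF_A = 8
ES_B = 8; EF_B = 8+4 = 12
ES_C = 12; EF_C = 12+11 = 23
ES_D = 12; EF_D = 12+10 = 22
ES_E = max(EF_A=8, EF_B=12) = 12; EF_E = 12+10 = 22
ES_F = max(EF_A=8, EF_B=12) = 12; EF_F = 12+6 = 18
ES_G = 8; EF_G = 8+14 = 22
ES_H = max(EF_C=23, EF_D=22, EF_E=22, EF_F=18, EF_G=22) = 23; EF_H = 23+8 = 31
Expected project duration μ = 31 days. Critical path: A → B → C → H.

Variance along critical path = 1.000 + 0.111 + 7.111 + 1.778 = 10.000; σ = 3.162 days.
D = μ + z·σ = 31 + 2.326·3.162 = 38.4 days

38.4 days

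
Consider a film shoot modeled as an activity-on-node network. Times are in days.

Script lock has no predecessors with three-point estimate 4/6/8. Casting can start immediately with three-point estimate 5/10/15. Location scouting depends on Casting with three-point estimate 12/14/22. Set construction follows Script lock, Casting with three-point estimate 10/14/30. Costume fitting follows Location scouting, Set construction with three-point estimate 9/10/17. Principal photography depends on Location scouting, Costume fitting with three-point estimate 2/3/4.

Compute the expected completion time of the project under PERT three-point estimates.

te_Script lock = (4 + 4·6 + 8)/6 = 36/6 = 6
te_Casting = (5 + 4·10 + 15)/6 = 60/6 = 10
te_Location scouting = (12 + 4·14 + 22)/6 = 90/6 = 15
te_Set construction = (10 + 4·14 + 30)/6 = 96/6 = 16
te_Costume fitting = (9 + 4·10 + 17)/6 = 66/6 = 11
te_Principal photography = (2 + 4·3 + 4)/6 = 18/6 = 3

Forward pass:
ES_Script lock = 0; EF_Script lock = 6
ES_Casting = 0; EF_Casting = 10
ES_Location scouting = 10; EF_Location scouting = 10+15 = 25
ES_Set construction = max(EF_Script lock=6, EF_Casting=10) = 10; EF_Set construction = 10+16 = 26
ES_Costume fitting = max(EF_Location scouting=25, EF_Set construction=26) = 26; EF_Costume fitting = 26+11 = 37
ES_Principal photography = max(EF_Location scouting=25, EF_Costume fitting=37) = 37; EF_Principal photography = 37+3 = 40
Expected project duration μ = 40 days. Critical path: Casting → Set construction → Costume fitting → Principal photography.

40 days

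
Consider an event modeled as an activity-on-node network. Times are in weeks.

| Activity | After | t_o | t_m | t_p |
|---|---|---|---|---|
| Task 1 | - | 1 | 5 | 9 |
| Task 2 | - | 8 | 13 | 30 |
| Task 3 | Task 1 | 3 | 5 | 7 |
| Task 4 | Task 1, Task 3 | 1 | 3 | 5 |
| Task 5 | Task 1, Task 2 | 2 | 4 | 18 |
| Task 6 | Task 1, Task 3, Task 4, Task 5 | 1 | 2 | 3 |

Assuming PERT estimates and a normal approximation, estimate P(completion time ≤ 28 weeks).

0.864

te_Task 1 = (1 + 4·5 + 9)/6 = 30/6 = 5; σ²_Task 1 = ((9−1)/6)² = 1.778
te_Task 2 = (8 + 4·13 + 30)/6 = 90/6 = 15; σ²_Task 2 = ((30−8)/6)² = 13.444
te_Task 3 = (3 + 4·5 + 7)/6 = 30/6 = 5; σ²_Task 3 = ((7−3)/6)² = 0.444
te_Task 4 = (1 + 4·3 + 5)/6 = 18/6 = 3; σ²_Task 4 = ((5−1)/6)² = 0.444
te_Task 5 = (2 + 4·4 + 18)/6 = 36/6 = 6; σ²_Task 5 = ((18−2)/6)² = 7.111
te_Task 6 = (1 + 4·2 + 3)/6 = 12/6 = 2; σ²_Task 6 = ((3−1)/6)² = 0.111

Forward pass:
ES_Task 1 = 0; EF_Task 1 = 5
ES_Task 2 = 0; EF_Task 2 = 15
ES_Task 3 = 5; EF_Task 3 = 5+5 = 10
ES_Task 4 = max(EF_Task 1=5, EF_Task 3=10) = 10; EF_Task 4 = 10+3 = 13
ES_Task 5 = max(EF_Task 1=5, EF_Task 2=15) = 15; EF_Task 5 = 15+6 = 21
ES_Task 6 = max(EF_Task 1=5, EF_Task 3=10, EF_Task 4=13, EF_Task 5=21) = 21; EF_Task 6 = 21+2 = 23
Expected project duration μ = 23 weeks. Critical path: Task 2 → Task 5 → Task 6.

Variance along critical path = 13.444 + 7.111 + 0.111 = 20.667; σ = √20.667 = 4.546 weeks.
Z = (28 − 23) / 4.546 = 1.100
P(T ≤ 28) = Φ(1.100) ≈ 0.864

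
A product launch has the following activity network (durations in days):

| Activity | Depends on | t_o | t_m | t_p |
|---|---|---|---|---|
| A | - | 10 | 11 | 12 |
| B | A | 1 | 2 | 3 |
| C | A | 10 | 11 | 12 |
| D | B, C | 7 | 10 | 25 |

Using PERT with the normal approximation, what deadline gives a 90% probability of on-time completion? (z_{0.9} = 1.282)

37.9 days

te_A = (10 + 4·11 + 12)/6 = 66/6 = 11; σ²_A = ((12−10)/6)² = 0.111
te_B = (1 + 4·2 + 3)/6 = 12/6 = 2; σ²_B = ((3−1)/6)² = 0.111
te_C = (10 + 4·11 + 12)/6 = 66/6 = 11; σ²_C = ((12−10)/6)² = 0.111
te_D = (7 + 4·10 + 25)/6 = 72/6 = 12; σ²_D = ((25−7)/6)² = 9.000

Forward pass:
ES_A = 0; EF_A = 11
ES_B = 11; EF_B = 11+2 = 13
ES_C = 11; EF_C = 11+11 = 22
ES_D = max(EF_B=13, EF_C=22) = 22; EF_D = 22+12 = 34
Expected project duration μ = 34 days. Critical path: A → C → D.

Variance along critical path = 0.111 + 0.111 + 9.000 = 9.222; σ = 3.037 days.
D = μ + z·σ = 34 + 1.282·3.037 = 37.9 days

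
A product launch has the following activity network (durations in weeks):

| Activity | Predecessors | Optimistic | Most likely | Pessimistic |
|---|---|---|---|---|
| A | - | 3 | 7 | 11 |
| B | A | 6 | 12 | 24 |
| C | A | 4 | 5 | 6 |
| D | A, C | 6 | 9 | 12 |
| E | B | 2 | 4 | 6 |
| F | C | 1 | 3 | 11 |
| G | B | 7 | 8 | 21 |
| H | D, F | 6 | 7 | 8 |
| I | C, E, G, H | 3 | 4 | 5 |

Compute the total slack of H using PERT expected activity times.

te_A = (3 + 4·7 + 11)/6 = 42/6 = 7
te_B = (6 + 4·12 + 24)/6 = 78/6 = 13
te_C = (4 + 4·5 + 6)/6 = 30/6 = 5
te_D = (6 + 4·9 + 12)/6 = 54/6 = 9
te_E = (2 + 4·4 + 6)/6 = 24/6 = 4
te_F = (1 + 4·3 + 11)/6 = 24/6 = 4
te_G = (7 + 4·8 + 21)/6 = 60/6 = 10
te_H = (6 + 4·7 + 8)/6 = 42/6 = 7
te_I = (3 + 4·4 + 5)/6 = 24/6 = 4

Forward pass:
ES_A = 0; EF_A = 7
ES_B = 7; EF_B = 7+13 = 20
ES_C = 7; EF_C = 7+5 = 12
ES_D = max(EF_A=7, EF_C=12) = 12; EF_D = 12+9 = 21
ES_E = 20; EF_E = 20+4 = 24
ES_F = 12; EF_F = 12+4 = 16
ES_G = 20; EF_G = 20+10 = 30
ES_H = max(EF_D=21, EF_F=16) = 21; EF_H = 21+7 = 28
ES_I = max(EF_C=12, EF_E=24, EF_G=30, EF_H=28) = 30; EF_I = 30+4 = 34
Expected project duration μ = 34 weeks. Critical path: A → B → G → I.

Backward pass:
LF_I = 34; LS_I = 34−4 = 30
LF_H = LS_I = 30; LS_H = 30−7 = 23
LF_G = LS_I = 30; LS_G = 30−10 = 20
LF_F = LS_H = 23; LS_F = 23−4 = 19
LF_E = LS_I = 30; LS_E = 30−4 = 26
LF_D = LS_H = 23; LS_D = 23−9 = 14
LF_C = min(LS_D=14, LS_F=19, LS_I=30) = 14; LS_C = 14−5 = 9
LF_B = min(LS_E=26, LS_G=20) = 20; LS_B = 20−13 = 7
LF_A = min(LS_B=7, LS_C=9, LS_D=14) = 7; LS_A = 7−7 = 0
Slack_H = LS_H − ES_H = 23 − 21 = 2

2 weeks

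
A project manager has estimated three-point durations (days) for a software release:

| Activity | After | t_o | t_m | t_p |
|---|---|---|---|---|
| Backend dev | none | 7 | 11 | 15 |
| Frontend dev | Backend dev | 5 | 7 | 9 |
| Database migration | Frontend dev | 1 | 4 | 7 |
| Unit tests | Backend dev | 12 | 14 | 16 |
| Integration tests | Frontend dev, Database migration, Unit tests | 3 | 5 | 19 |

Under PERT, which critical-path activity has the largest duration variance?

Integration tests

te_Backend dev = (7 + 4·11 + 15)/6 = 66/6 = 11; σ²_Backend dev = ((15−7)/6)² = 1.778
te_Frontend dev = (5 + 4·7 + 9)/6 = 42/6 = 7; σ²_Frontend dev = ((9−5)/6)² = 0.444
te_Database migration = (1 + 4·4 + 7)/6 = 24/6 = 4; σ²_Database migration = ((7−1)/6)² = 1.000
te_Unit tests = (12 + 4·14 + 16)/6 = 84/6 = 14; σ²_Unit tests = ((16−12)/6)² = 0.444
te_Integration tests = (3 + 4·5 + 19)/6 = 42/6 = 7; σ²_Integration tests = ((19−3)/6)² = 7.111

Forward pass:
ES_Backend dev = 0; EF_Backend dev = 11
ES_Frontend dev = 11; EF_Frontend dev = 11+7 = 18
ES_Database migration = 18; EF_Database migration = 18+4 = 22
ES_Unit tests = 11; EF_Unit tests = 11+14 = 25
ES_Integration tests = max(EF_Frontend dev=18, EF_Database migration=22, EF_Unit tests=25) = 25; EF_Integration tests = 25+7 = 32
Expected project duration μ = 32 days. Critical path: Backend dev → Unit tests → Integration tests.

Variances on critical path: σ²_Backend dev=1.778, σ²_Unit tests=0.444, σ²_Integration tests=7.111.
Largest is σ²_Integration tests = 7.111.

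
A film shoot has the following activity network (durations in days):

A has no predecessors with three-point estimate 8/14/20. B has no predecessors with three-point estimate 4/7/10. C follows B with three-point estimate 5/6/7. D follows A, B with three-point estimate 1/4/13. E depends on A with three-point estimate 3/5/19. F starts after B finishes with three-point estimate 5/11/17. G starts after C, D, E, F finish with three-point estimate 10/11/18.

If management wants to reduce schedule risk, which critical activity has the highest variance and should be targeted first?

E

te_A = (8 + 4·14 + 20)/6 = 84/6 = 14; σ²_A = ((20−8)/6)² = 4.000
te_B = (4 + 4·7 + 10)/6 = 42/6 = 7; σ²_B = ((10−4)/6)² = 1.000
te_C = (5 + 4·6 + 7)/6 = 36/6 = 6; σ²_C = ((7−5)/6)² = 0.111
te_D = (1 + 4·4 + 13)/6 = 30/6 = 5; σ²_D = ((13−1)/6)² = 4.000
te_E = (3 + 4·5 + 19)/6 = 42/6 = 7; σ²_E = ((19−3)/6)² = 7.111
te_F = (5 + 4·11 + 17)/6 = 66/6 = 11; σ²_F = ((17−5)/6)² = 4.000
te_G = (10 + 4·11 + 18)/6 = 72/6 = 12; σ²_G = ((18−10)/6)² = 1.778

Forward pass:
ES_A = 0; EF_A = 14
ES_B = 0; EF_B = 7
ES_C = 7; EF_C = 7+6 = 13
ES_D = max(EF_A=14, EF_B=7) = 14; EF_D = 14+5 = 19
ES_E = 14; EF_E = 14+7 = 21
ES_F = 7; EF_F = 7+11 = 18
ES_G = max(EF_C=13, EF_D=19, EF_E=21, EF_F=18) = 21; EF_G = 21+12 = 33
Expected project duration μ = 33 days. Critical path: A → E → G.

Variances on critical path: σ²_A=4.000, σ²_E=7.111, σ²_G=1.778.
Largest is σ²_E = 7.111.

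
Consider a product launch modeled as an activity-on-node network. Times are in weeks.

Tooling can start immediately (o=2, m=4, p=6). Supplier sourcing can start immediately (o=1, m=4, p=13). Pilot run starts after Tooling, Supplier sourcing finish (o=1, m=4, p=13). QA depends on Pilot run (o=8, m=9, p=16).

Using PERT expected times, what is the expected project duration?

20 weeks

te_Tooling = (2 + 4·4 + 6)/6 = 24/6 = 4
te_Supplier sourcing = (1 + 4·4 + 13)/6 = 30/6 = 5
te_Pilot run = (1 + 4·4 + 13)/6 = 30/6 = 5
te_QA = (8 + 4·9 + 16)/6 = 60/6 = 10

Forward pass:
ES_Tooling = 0; EF_Tooling = 4
ES_Supplier sourcing = 0; EF_Supplier sourcing = 5
ES_Pilot run = max(EF_Tooling=4, EF_Supplier sourcing=5) = 5; EF_Pilot run = 5+5 = 10
ES_QA = 10; EF_QA = 10+10 = 20
Expected project duration μ = 20 weeks. Critical path: Supplier sourcing → Pilot run → QA.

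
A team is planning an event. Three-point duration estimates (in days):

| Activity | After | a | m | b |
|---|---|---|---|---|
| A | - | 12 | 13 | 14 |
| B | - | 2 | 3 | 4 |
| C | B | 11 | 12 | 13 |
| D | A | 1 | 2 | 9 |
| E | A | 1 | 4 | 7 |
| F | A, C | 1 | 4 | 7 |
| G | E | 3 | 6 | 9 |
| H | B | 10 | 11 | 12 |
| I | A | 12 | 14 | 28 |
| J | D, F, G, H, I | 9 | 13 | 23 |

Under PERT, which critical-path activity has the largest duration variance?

te_A = (12 + 4·13 + 14)/6 = 78/6 = 13; σ²_A = ((14−12)/6)² = 0.111
te_B = (2 + 4·3 + 4)/6 = 18/6 = 3; σ²_B = ((4−2)/6)² = 0.111
te_C = (11 + 4·12 + 13)/6 = 72/6 = 12; σ²_C = ((13−11)/6)² = 0.111
te_D = (1 + 4·2 + 9)/6 = 18/6 = 3; σ²_D = ((9−1)/6)² = 1.778
te_E = (1 + 4·4 + 7)/6 = 24/6 = 4; σ²_E = ((7−1)/6)² = 1.000
te_F = (1 + 4·4 + 7)/6 = 24/6 = 4; σ²_F = ((7−1)/6)² = 1.000
te_G = (3 + 4·6 + 9)/6 = 36/6 = 6; σ²_G = ((9−3)/6)² = 1.000
te_H = (10 + 4·11 + 12)/6 = 66/6 = 11; σ²_H = ((12−10)/6)² = 0.111
te_I = (12 + 4·14 + 28)/6 = 96/6 = 16; σ²_I = ((28−12)/6)² = 7.111
te_J = (9 + 4·13 + 23)/6 = 84/6 = 14; σ²_J = ((23−9)/6)² = 5.444

Forward pass:
ES_A = 0; EF_A = 13
ES_B = 0; EF_B = 3
ES_C = 3; EF_C = 3+12 = 15
ES_D = 13; EF_D = 13+3 = 16
ES_E = 13; EF_E = 13+4 = 17
ES_F = max(EF_A=13, EF_C=15) = 15; EF_F = 15+4 = 19
ES_G = 17; EF_G = 17+6 = 23
ES_H = 3; EF_H = 3+11 = 14
ES_I = 13; EF_I = 13+16 = 29
ES_J = max(EF_D=16, EF_F=19, EF_G=23, EF_H=14, EF_I=29) = 29; EF_J = 29+14 = 43
Expected project duration μ = 43 days. Critical path: A → I → J.

Variances on critical path: σ²_A=0.111, σ²_I=7.111, σ²_J=5.444.
Largest is σ²_I = 7.111.

I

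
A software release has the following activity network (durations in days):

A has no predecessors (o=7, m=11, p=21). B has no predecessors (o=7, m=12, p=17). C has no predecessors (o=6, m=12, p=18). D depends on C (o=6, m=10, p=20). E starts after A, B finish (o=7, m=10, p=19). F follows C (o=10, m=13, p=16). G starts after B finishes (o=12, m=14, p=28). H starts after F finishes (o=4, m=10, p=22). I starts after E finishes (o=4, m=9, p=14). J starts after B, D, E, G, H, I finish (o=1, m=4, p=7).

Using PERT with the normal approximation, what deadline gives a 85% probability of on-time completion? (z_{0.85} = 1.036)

te_A = (7 + 4·11 + 21)/6 = 72/6 = 12; σ²_A = ((21−7)/6)² = 5.444
te_B = (7 + 4·12 + 17)/6 = 72/6 = 12; σ²_B = ((17−7)/6)² = 2.778
te_C = (6 + 4·12 + 18)/6 = 72/6 = 12; σ²_C = ((18−6)/6)² = 4.000
te_D = (6 + 4·10 + 20)/6 = 66/6 = 11; σ²_D = ((20−6)/6)² = 5.444
te_E = (7 + 4·10 + 19)/6 = 66/6 = 11; σ²_E = ((19−7)/6)² = 4.000
te_F = (10 + 4·13 + 16)/6 = 78/6 = 13; σ²_F = ((16−10)/6)² = 1.000
te_G = (12 + 4·14 + 28)/6 = 96/6 = 16; σ²_G = ((28−12)/6)² = 7.111
te_H = (4 + 4·10 + 22)/6 = 66/6 = 11; σ²_H = ((22−4)/6)² = 9.000
te_I = (4 + 4·9 + 14)/6 = 54/6 = 9; σ²_I = ((14−4)/6)² = 2.778
te_J = (1 + 4·4 + 7)/6 = 24/6 = 4; σ²_J = ((7−1)/6)² = 1.000

Forward pass:
ES_A = 0; EF_A = 12
ES_B = 0; EF_B = 12
ES_C = 0; EF_C = 12
ES_D = 12; EF_D = 12+11 = 23
ES_E = max(EF_A=12, EF_B=12) = 12; EF_E = 12+11 = 23
ES_F = 12; EF_F = 12+13 = 25
ES_G = 12; EF_G = 12+16 = 28
ES_H = 25; EF_H = 25+11 = 36
ES_I = 23; EF_I = 23+9 = 32
ES_J = max(EF_B=12, EF_D=23, EF_E=23, EF_G=28, EF_H=36, EF_I=32) = 36; EF_J = 36+4 = 40
Expected project duration μ = 40 days. Critical path: C → F → H → J.

Variance along critical path = 4.000 + 1.000 + 9.000 + 1.000 = 15.000; σ = 3.873 days.
D = μ + z·σ = 40 + 1.036·3.873 = 44.0 days

44.0 days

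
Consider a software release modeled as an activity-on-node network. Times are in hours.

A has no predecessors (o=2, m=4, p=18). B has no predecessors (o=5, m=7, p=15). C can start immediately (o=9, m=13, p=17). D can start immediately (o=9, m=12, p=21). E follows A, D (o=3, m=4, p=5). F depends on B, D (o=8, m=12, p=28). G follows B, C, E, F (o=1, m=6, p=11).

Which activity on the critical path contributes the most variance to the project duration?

te_A = (2 + 4·4 + 18)/6 = 36/6 = 6; σ²_A = ((18−2)/6)² = 7.111
te_B = (5 + 4·7 + 15)/6 = 48/6 = 8; σ²_B = ((15−5)/6)² = 2.778
te_C = (9 + 4·13 + 17)/6 = 78/6 = 13; σ²_C = ((17−9)/6)² = 1.778
te_D = (9 + 4·12 + 21)/6 = 78/6 = 13; σ²_D = ((21−9)/6)² = 4.000
te_E = (3 + 4·4 + 5)/6 = 24/6 = 4; σ²_E = ((5−3)/6)² = 0.111
te_F = (8 + 4·12 + 28)/6 = 84/6 = 14; σ²_F = ((28−8)/6)² = 11.111
te_G = (1 + 4·6 + 11)/6 = 36/6 = 6; σ²_G = ((11−1)/6)² = 2.778

Forward pass:
ES_A = 0; EF_A = 6
ES_B = 0; EF_B = 8
ES_C = 0; EF_C = 13
ES_D = 0; EF_D = 13
ES_E = max(EF_A=6, EF_D=13) = 13; EF_E = 13+4 = 17
ES_F = max(EF_B=8, EF_D=13) = 13; EF_F = 13+14 = 27
ES_G = max(EF_B=8, EF_C=13, EF_E=17, EF_F=27) = 27; EF_G = 27+6 = 33
Expected project duration μ = 33 hours. Critical path: D → F → G.

Variances on critical path: σ²_D=4.000, σ²_F=11.111, σ²_G=2.778.
Largest is σ²_F = 11.111.

F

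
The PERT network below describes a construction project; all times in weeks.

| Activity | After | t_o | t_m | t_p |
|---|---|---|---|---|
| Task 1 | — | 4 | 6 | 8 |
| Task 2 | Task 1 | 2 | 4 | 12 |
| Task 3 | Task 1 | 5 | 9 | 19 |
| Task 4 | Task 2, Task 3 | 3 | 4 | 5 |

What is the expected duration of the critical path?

20 weeks

te_Task 1 = (4 + 4·6 + 8)/6 = 36/6 = 6
te_Task 2 = (2 + 4·4 + 12)/6 = 30/6 = 5
te_Task 3 = (5 + 4·9 + 19)/6 = 60/6 = 10
te_Task 4 = (3 + 4·4 + 5)/6 = 24/6 = 4

Forward pass:
ES_Task 1 = 0; EF_Task 1 = 6
ES_Task 2 = 6; EF_Task 2 = 6+5 = 11
ES_Task 3 = 6; EF_Task 3 = 6+10 = 16
ES_Task 4 = max(EF_Task 2=11, EF_Task 3=16) = 16; EF_Task 4 = 16+4 = 20
Expected project duration μ = 20 weeks. Critical path: Task 1 → Task 3 → Task 4.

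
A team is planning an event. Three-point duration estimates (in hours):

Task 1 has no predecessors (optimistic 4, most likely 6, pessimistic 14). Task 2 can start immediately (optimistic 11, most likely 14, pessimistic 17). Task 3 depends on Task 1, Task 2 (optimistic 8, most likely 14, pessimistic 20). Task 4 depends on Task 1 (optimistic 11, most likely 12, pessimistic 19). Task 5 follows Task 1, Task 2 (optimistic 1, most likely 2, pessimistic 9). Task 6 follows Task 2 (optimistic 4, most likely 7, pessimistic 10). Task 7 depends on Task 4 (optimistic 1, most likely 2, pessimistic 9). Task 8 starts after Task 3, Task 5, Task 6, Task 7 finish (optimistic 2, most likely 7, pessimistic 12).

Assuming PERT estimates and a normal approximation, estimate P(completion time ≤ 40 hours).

0.964

te_Task 1 = (4 + 4·6 + 14)/6 = 42/6 = 7; σ²_Task 1 = ((14−4)/6)² = 2.778
te_Task 2 = (11 + 4·14 + 17)/6 = 84/6 = 14; σ²_Task 2 = ((17−11)/6)² = 1.000
te_Task 3 = (8 + 4·14 + 20)/6 = 84/6 = 14; σ²_Task 3 = ((20−8)/6)² = 4.000
te_Task 4 = (11 + 4·12 + 19)/6 = 78/6 = 13; σ²_Task 4 = ((19−11)/6)² = 1.778
te_Task 5 = (1 + 4·2 + 9)/6 = 18/6 = 3; σ²_Task 5 = ((9−1)/6)² = 1.778
te_Task 6 = (4 + 4·7 + 10)/6 = 42/6 = 7; σ²_Task 6 = ((10−4)/6)² = 1.000
te_Task 7 = (1 + 4·2 + 9)/6 = 18/6 = 3; σ²_Task 7 = ((9−1)/6)² = 1.778
te_Task 8 = (2 + 4·7 + 12)/6 = 42/6 = 7; σ²_Task 8 = ((12−2)/6)² = 2.778

Forward pass:
ES_Task 1 = 0; EF_Task 1 = 7
ES_Task 2 = 0; EF_Task 2 = 14
ES_Task 3 = max(EF_Task 1=7, EF_Task 2=14) = 14; EF_Task 3 = 14+14 = 28
ES_Task 4 = 7; EF_Task 4 = 7+13 = 20
ES_Task 5 = max(EF_Task 1=7, EF_Task 2=14) = 14; EF_Task 5 = 14+3 = 17
ES_Task 6 = 14; EF_Task 6 = 14+7 = 21
ES_Task 7 = 20; EF_Task 7 = 20+3 = 23
ES_Task 8 = max(EF_Task 3=28, EF_Task 5=17, EF_Task 6=21, EF_Task 7=23) = 28; EF_Task 8 = 28+7 = 35
Expected project duration μ = 35 hours. Critical path: Task 2 → Task 3 → Task 8.

Variance along critical path = 1.000 + 4.000 + 2.778 = 7.778; σ = √7.778 = 2.789 hours.
Z = (40 − 35) / 2.789 = 1.793
P(T ≤ 40) = Φ(1.793) ≈ 0.964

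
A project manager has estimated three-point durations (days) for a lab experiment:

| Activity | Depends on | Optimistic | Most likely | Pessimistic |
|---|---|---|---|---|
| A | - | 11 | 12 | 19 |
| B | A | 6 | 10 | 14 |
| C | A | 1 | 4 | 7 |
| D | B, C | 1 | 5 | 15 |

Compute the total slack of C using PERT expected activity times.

te_A = (11 + 4·12 + 19)/6 = 78/6 = 13
te_B = (6 + 4·10 + 14)/6 = 60/6 = 10
te_C = (1 + 4·4 + 7)/6 = 24/6 = 4
te_D = (1 + 4·5 + 15)/6 = 36/6 = 6

Forward pass:
ES_A = 0; EF_A = 13
ES_B = 13; EF_B = 13+10 = 23
ES_C = 13; EF_C = 13+4 = 17
ES_D = max(EF_B=23, EF_C=17) = 23; EF_D = 23+6 = 29
Expected project duration μ = 29 days. Critical path: A → B → D.

Backward pass:
LF_D = 29; LS_D = 29−6 = 23
LF_C = LS_D = 23; LS_C = 23−4 = 19
LF_B = LS_D = 23; LS_B = 23−10 = 13
LF_A = min(LS_B=13, LS_C=19) = 13; LS_A = 13−13 = 0
Slack_C = LS_C − ES_C = 19 − 13 = 6

6 days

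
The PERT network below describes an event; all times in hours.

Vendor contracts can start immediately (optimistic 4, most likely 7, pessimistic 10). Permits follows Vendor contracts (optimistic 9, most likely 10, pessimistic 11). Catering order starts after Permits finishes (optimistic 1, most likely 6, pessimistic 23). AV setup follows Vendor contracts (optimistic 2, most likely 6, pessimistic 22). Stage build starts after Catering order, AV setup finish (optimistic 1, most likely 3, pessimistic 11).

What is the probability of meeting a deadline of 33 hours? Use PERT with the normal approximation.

te_Vendor contracts = (4 + 4·7 + 10)/6 = 42/6 = 7; σ²_Vendor contracts = ((10−4)/6)² = 1.000
te_Permits = (9 + 4·10 + 11)/6 = 60/6 = 10; σ²_Permits = ((11−9)/6)² = 0.111
te_Catering order = (1 + 4·6 + 23)/6 = 48/6 = 8; σ²_Catering order = ((23−1)/6)² = 13.444
te_AV setup = (2 + 4·6 + 22)/6 = 48/6 = 8; σ²_AV setup = ((22−2)/6)² = 11.111
te_Stage build = (1 + 4·3 + 11)/6 = 24/6 = 4; σ²_Stage build = ((11−1)/6)² = 2.778

Forward pass:
ES_Vendor contracts = 0; EF_Vendor contracts = 7
ES_Permits = 7; EF_Permits = 7+10 = 17
ES_Catering order = 17; EF_Catering order = 17+8 = 25
ES_AV setup = 7; EF_AV setup = 7+8 = 15
ES_Stage build = max(EF_Catering order=25, EF_AV setup=15) = 25; EF_Stage build = 25+4 = 29
Expected project duration μ = 29 hours. Critical path: Vendor contracts → Permits → Catering order → Stage build.

Variance along critical path = 1.000 + 0.111 + 13.444 + 2.778 = 17.333; σ = √17.333 = 4.163 hours.
Z = (33 − 29) / 4.163 = 0.961
P(T ≤ 33) = Φ(0.961) ≈ 0.832

0.832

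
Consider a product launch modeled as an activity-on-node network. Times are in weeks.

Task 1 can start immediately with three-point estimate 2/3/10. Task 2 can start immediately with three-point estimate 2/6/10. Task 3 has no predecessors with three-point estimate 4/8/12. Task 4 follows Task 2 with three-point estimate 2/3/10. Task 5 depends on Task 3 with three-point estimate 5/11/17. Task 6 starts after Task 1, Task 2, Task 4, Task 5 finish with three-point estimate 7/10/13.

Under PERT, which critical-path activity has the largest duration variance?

te_Task 1 = (2 + 4·3 + 10)/6 = 24/6 = 4; σ²_Task 1 = ((10−2)/6)² = 1.778
te_Task 2 = (2 + 4·6 + 10)/6 = 36/6 = 6; σ²_Task 2 = ((10−2)/6)² = 1.778
te_Task 3 = (4 + 4·8 + 12)/6 = 48/6 = 8; σ²_Task 3 = ((12−4)/6)² = 1.778
te_Task 4 = (2 + 4·3 + 10)/6 = 24/6 = 4; σ²_Task 4 = ((10−2)/6)² = 1.778
te_Task 5 = (5 + 4·11 + 17)/6 = 66/6 = 11; σ²_Task 5 = ((17−5)/6)² = 4.000
te_Task 6 = (7 + 4·10 + 13)/6 = 60/6 = 10; σ²_Task 6 = ((13−7)/6)² = 1.000

Forward pass:
ES_Task 1 = 0; EF_Task 1 = 4
ES_Task 2 = 0; EF_Task 2 = 6
ES_Task 3 = 0; EF_Task 3 = 8
ES_Task 4 = 6; EF_Task 4 = 6+4 = 10
ES_Task 5 = 8; EF_Task 5 = 8+11 = 19
ES_Task 6 = max(EF_Task 1=4, EF_Task 2=6, EF_Task 4=10, EF_Task 5=19) = 19; EF_Task 6 = 19+10 = 29
Expected project duration μ = 29 weeks. Critical path: Task 3 → Task 5 → Task 6.

Variances on critical path: σ²_Task 3=1.778, σ²_Task 5=4.000, σ²_Task 6=1.000.
Largest is σ²_Task 5 = 4.000.

Task 5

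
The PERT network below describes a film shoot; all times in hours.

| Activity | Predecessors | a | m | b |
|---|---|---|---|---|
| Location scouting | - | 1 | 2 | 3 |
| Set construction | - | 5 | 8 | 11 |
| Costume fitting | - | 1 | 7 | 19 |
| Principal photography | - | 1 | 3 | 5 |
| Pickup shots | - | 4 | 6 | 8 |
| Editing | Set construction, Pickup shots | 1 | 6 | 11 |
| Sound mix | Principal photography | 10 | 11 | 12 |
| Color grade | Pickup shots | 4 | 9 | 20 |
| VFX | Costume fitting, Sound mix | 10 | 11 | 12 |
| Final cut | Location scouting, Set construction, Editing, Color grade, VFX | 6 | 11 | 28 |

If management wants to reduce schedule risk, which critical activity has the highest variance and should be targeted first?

Final cut

te_Location scouting = (1 + 4·2 + 3)/6 = 12/6 = 2; σ²_Location scouting = ((3−1)/6)² = 0.111
te_Set construction = (5 + 4·8 + 11)/6 = 48/6 = 8; σ²_Set construction = ((11−5)/6)² = 1.000
te_Costume fitting = (1 + 4·7 + 19)/6 = 48/6 = 8; σ²_Costume fitting = ((19−1)/6)² = 9.000
te_Principal photography = (1 + 4·3 + 5)/6 = 18/6 = 3; σ²_Principal photography = ((5−1)/6)² = 0.444
te_Pickup shots = (4 + 4·6 + 8)/6 = 36/6 = 6; σ²_Pickup shots = ((8−4)/6)² = 0.444
te_Editing = (1 + 4·6 + 11)/6 = 36/6 = 6; σ²_Editing = ((11−1)/6)² = 2.778
te_Sound mix = (10 + 4·11 + 12)/6 = 66/6 = 11; σ²_Sound mix = ((12−10)/6)² = 0.111
te_Color grade = (4 + 4·9 + 20)/6 = 60/6 = 10; σ²_Color grade = ((20−4)/6)² = 7.111
te_VFX = (10 + 4·11 + 12)/6 = 66/6 = 11; σ²_VFX = ((12−10)/6)² = 0.111
te_Final cut = (6 + 4·11 + 28)/6 = 78/6 = 13; σ²_Final cut = ((28−6)/6)² = 13.444

Forward pass:
ES_Location scouting = 0; EF_Location scouting = 2
ES_Set construction = 0; EF_Set construction = 8
ES_Costume fitting = 0; EF_Costume fitting = 8
ES_Principal photography = 0; EF_Principal photography = 3
ES_Pickup shots = 0; EF_Pickup shots = 6
ES_Editing = max(EF_Set construction=8, EF_Pickup shots=6) = 8; EF_Editing = 8+6 = 14
ES_Sound mix = 3; EF_Sound mix = 3+11 = 14
ES_Color grade = 6; EF_Color grade = 6+10 = 16
ES_VFX = max(EF_Costume fitting=8, EF_Sound mix=14) = 14; EF_VFX = 14+11 = 25
ES_Final cut = max(EF_Location scouting=2, EF_Set construction=8, EF_Editing=14, EF_Color grade=16, EF_VFX=25) = 25; EF_Final cut = 25+13 = 38
Expected project duration μ = 38 hours. Critical path: Principal photography → Sound mix → VFX → Final cut.

Variances on critical path: σ²_Principal photography=0.444, σ²_Sound mix=0.111, σ²_VFX=0.111, σ²_Final cut=13.444.
Largest is σ²_Final cut = 13.444.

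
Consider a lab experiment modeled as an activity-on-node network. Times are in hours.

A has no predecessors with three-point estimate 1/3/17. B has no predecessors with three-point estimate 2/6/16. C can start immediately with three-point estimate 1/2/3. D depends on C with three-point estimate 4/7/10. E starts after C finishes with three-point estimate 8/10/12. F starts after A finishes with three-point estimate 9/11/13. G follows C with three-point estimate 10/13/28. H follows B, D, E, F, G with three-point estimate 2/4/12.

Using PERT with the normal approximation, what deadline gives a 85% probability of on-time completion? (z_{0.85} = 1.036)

25.6 hours

te_A = (1 + 4·3 + 17)/6 = 30/6 = 5; σ²_A = ((17−1)/6)² = 7.111
te_B = (2 + 4·6 + 16)/6 = 42/6 = 7; σ²_B = ((16−2)/6)² = 5.444
te_C = (1 + 4·2 + 3)/6 = 12/6 = 2; σ²_C = ((3−1)/6)² = 0.111
te_D = (4 + 4·7 + 10)/6 = 42/6 = 7; σ²_D = ((10−4)/6)² = 1.000
te_E = (8 + 4·10 + 12)/6 = 60/6 = 10; σ²_E = ((12−8)/6)² = 0.444
te_F = (9 + 4·11 + 13)/6 = 66/6 = 11; σ²_F = ((13−9)/6)² = 0.444
te_G = (10 + 4·13 + 28)/6 = 90/6 = 15; σ²_G = ((28−10)/6)² = 9.000
te_H = (2 + 4·4 + 12)/6 = 30/6 = 5; σ²_H = ((12−2)/6)² = 2.778

Forward pass:
ES_A = 0; EF_A = 5
ES_B = 0; EF_B = 7
ES_C = 0; EF_C = 2
ES_D = 2; EF_D = 2+7 = 9
ES_E = 2; EF_E = 2+10 = 12
ES_F = 5; EF_F = 5+11 = 16
ES_G = 2; EF_G = 2+15 = 17
ES_H = max(EF_B=7, EF_D=9, EF_E=12, EF_F=16, EF_G=17) = 17; EF_H = 17+5 = 22
Expected project duration μ = 22 hours. Critical path: C → G → H.

Variance along critical path = 0.111 + 9.000 + 2.778 = 11.889; σ = 3.448 hours.
D = μ + z·σ = 22 + 1.036·3.448 = 25.6 hours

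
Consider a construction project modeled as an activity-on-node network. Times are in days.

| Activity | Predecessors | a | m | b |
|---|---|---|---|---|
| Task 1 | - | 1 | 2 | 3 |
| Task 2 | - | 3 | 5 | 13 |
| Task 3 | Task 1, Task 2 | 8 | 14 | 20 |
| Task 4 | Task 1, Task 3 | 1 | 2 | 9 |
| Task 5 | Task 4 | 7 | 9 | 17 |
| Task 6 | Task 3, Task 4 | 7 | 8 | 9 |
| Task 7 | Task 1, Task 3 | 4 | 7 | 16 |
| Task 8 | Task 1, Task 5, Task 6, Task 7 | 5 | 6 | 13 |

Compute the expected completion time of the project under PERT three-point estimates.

40 days

te_Task 1 = (1 + 4·2 + 3)/6 = 12/6 = 2
te_Task 2 = (3 + 4·5 + 13)/6 = 36/6 = 6
te_Task 3 = (8 + 4·14 + 20)/6 = 84/6 = 14
te_Task 4 = (1 + 4·2 + 9)/6 = 18/6 = 3
te_Task 5 = (7 + 4·9 + 17)/6 = 60/6 = 10
te_Task 6 = (7 + 4·8 + 9)/6 = 48/6 = 8
te_Task 7 = (4 + 4·7 + 16)/6 = 48/6 = 8
te_Task 8 = (5 + 4·6 + 13)/6 = 42/6 = 7

Forward pass:
ES_Task 1 = 0; EF_Task 1 = 2
ES_Task 2 = 0; EF_Task 2 = 6
ES_Task 3 = max(EF_Task 1=2, EF_Task 2=6) = 6; EF_Task 3 = 6+14 = 20
ES_Task 4 = max(EF_Task 1=2, EF_Task 3=20) = 20; EF_Task 4 = 20+3 = 23
ES_Task 5 = 23; EF_Task 5 = 23+10 = 33
ES_Task 6 = max(EF_Task 3=20, EF_Task 4=23) = 23; EF_Task 6 = 23+8 = 31
ES_Task 7 = max(EF_Task 1=2, EF_Task 3=20) = 20; EF_Task 7 = 20+8 = 28
ES_Task 8 = max(EF_Task 1=2, EF_Task 5=33, EF_Task 6=31, EF_Task 7=28) = 33; EF_Task 8 = 33+7 = 40
Expected project duration μ = 40 days. Critical path: Task 2 → Task 3 → Task 4 → Task 5 → Task 8.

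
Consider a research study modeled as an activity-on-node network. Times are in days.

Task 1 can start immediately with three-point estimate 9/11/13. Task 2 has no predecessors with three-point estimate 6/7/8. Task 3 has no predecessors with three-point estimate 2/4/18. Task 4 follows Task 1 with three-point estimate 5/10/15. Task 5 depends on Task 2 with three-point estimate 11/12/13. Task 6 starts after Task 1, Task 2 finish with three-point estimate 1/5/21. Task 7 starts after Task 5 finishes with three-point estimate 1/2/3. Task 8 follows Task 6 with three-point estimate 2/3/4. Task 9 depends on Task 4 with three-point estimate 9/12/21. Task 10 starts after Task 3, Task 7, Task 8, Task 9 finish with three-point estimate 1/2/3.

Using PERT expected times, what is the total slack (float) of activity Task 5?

te_Task 1 = (9 + 4·11 + 13)/6 = 66/6 = 11
te_Task 2 = (6 + 4·7 + 8)/6 = 42/6 = 7
te_Task 3 = (2 + 4·4 + 18)/6 = 36/6 = 6
te_Task 4 = (5 + 4·10 + 15)/6 = 60/6 = 10
te_Task 5 = (11 + 4·12 + 13)/6 = 72/6 = 12
te_Task 6 = (1 + 4·5 + 21)/6 = 42/6 = 7
te_Task 7 = (1 + 4·2 + 3)/6 = 12/6 = 2
te_Task 8 = (2 + 4·3 + 4)/6 = 18/6 = 3
te_Task 9 = (9 + 4·12 + 21)/6 = 78/6 = 13
te_Task 10 = (1 + 4·2 + 3)/6 = 12/6 = 2

Forward pass:
ES_Task 1 = 0; EF_Task 1 = 11
ES_Task 2 = 0; EF_Task 2 = 7
ES_Task 3 = 0; EF_Task 3 = 6
ES_Task 4 = 11; EF_Task 4 = 11+10 = 21
ES_Task 5 = 7; EF_Task 5 = 7+12 = 19
ES_Task 6 = max(EF_Task 1=11, EF_Task 2=7) = 11; EF_Task 6 = 11+7 = 18
ES_Task 7 = 19; EF_Task 7 = 19+2 = 21
ES_Task 8 = 18; EF_Task 8 = 18+3 = 21
ES_Task 9 = 21; EF_Task 9 = 21+13 = 34
ES_Task 10 = max(EF_Task 3=6, EF_Task 7=21, EF_Task 8=21, EF_Task 9=34) = 34; EF_Task 10 = 34+2 = 36
Expected project duration μ = 36 days. Critical path: Task 1 → Task 4 → Task 9 → Task 10.

Backward pass:
LF_Task 10 = 36; LS_Task 10 = 36−2 = 34
LF_Task 9 = LS_Task 10 = 34; LS_Task 9 = 34−13 = 21
LF_Task 8 = LS_Task 10 = 34; LS_Task 8 = 34−3 = 31
LF_Task 7 = LS_Task 10 = 34; LS_Task 7 = 34−2 = 32
LF_Task 6 = LS_Task 8 = 31; LS_Task 6 = 31−7 = 24
LF_Task 5 = LS_Task 7 = 32; LS_Task 5 = 32−12 = 20
LF_Task 4 = LS_Task 9 = 21; LS_Task 4 = 21−10 = 11
LF_Task 3 = LS_Task 10 = 34; LS_Task 3 = 34−6 = 28
LF_Task 2 = min(LS_Task 5=20, LS_Task 6=24) = 20; LS_Task 2 = 20−7 = 13
LF_Task 1 = min(LS_Task 4=11, LS_Task 6=24) = 11; LS_Task 1 = 11−11 = 0
Slack_Task 5 = LS_Task 5 − ES_Task 5 = 20 − 7 = 13

13 days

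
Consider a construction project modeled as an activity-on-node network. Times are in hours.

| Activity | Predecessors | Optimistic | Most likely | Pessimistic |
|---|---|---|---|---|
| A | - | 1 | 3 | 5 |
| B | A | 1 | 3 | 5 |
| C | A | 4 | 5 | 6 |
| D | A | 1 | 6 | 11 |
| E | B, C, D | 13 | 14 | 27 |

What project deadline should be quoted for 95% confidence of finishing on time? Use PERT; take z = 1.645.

te_A = (1 + 4·3 + 5)/6 = 18/6 = 3; σ²_A = ((5−1)/6)² = 0.444
te_B = (1 + 4·3 + 5)/6 = 18/6 = 3; σ²_B = ((5−1)/6)² = 0.444
te_C = (4 + 4·5 + 6)/6 = 30/6 = 5; σ²_C = ((6−4)/6)² = 0.111
te_D = (1 + 4·6 + 11)/6 = 36/6 = 6; σ²_D = ((11−1)/6)² = 2.778
te_E = (13 + 4·14 + 27)/6 = 96/6 = 16; σ²_E = ((27−13)/6)² = 5.444

Forward pass:
ES_A = 0; EF_A = 3
ES_B = 3; EF_B = 3+3 = 6
ES_C = 3; EF_C = 3+5 = 8
ES_D = 3; EF_D = 3+6 = 9
ES_E = max(EF_B=6, EF_C=8, EF_D=9) = 9; EF_E = 9+16 = 25
Expected project duration μ = 25 hours. Critical path: A → D → E.

Variance along critical path = 0.444 + 2.778 + 5.444 = 8.667; σ = 2.944 hours.
D = μ + z·σ = 25 + 1.645·2.944 = 29.8 hours

29.8 hours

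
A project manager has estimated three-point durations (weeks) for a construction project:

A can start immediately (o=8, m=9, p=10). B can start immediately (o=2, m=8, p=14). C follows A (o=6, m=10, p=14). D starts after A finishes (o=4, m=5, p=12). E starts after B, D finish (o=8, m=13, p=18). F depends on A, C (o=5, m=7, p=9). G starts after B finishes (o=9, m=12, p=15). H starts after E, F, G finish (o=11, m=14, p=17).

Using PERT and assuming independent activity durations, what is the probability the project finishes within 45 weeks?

te_A = (8 + 4·9 + 10)/6 = 54/6 = 9; σ²_A = ((10−8)/6)² = 0.111
te_B = (2 + 4·8 + 14)/6 = 48/6 = 8; σ²_B = ((14−2)/6)² = 4.000
te_C = (6 + 4·10 + 14)/6 = 60/6 = 10; σ²_C = ((14−6)/6)² = 1.778
te_D = (4 + 4·5 + 12)/6 = 36/6 = 6; σ²_D = ((12−4)/6)² = 1.778
te_E = (8 + 4·13 + 18)/6 = 78/6 = 13; σ²_E = ((18−8)/6)² = 2.778
te_F = (5 + 4·7 + 9)/6 = 42/6 = 7; σ²_F = ((9−5)/6)² = 0.444
te_G = (9 + 4·12 + 15)/6 = 72/6 = 12; σ²_G = ((15−9)/6)² = 1.000
te_H = (11 + 4·14 + 17)/6 = 84/6 = 14; σ²_H = ((17−11)/6)² = 1.000

Forward pass:
ES_A = 0; EF_A = 9
ES_B = 0; EF_B = 8
ES_C = 9; EF_C = 9+10 = 19
ES_D = 9; EF_D = 9+6 = 15
ES_E = max(EF_B=8, EF_D=15) = 15; EF_E = 15+13 = 28
ES_F = max(EF_A=9, EF_C=19) = 19; EF_F = 19+7 = 26
ES_G = 8; EF_G = 8+12 = 20
ES_H = max(EF_E=28, EF_F=26, EF_G=20) = 28; EF_H = 28+14 = 42
Expected project duration μ = 42 weeks. Critical path: A → D → E → H.

Variance along critical path = 0.111 + 1.778 + 2.778 + 1.000 = 5.667; σ = √5.667 = 2.380 weeks.
Z = (45 − 42) / 2.380 = 1.260
P(T ≤ 45) = Φ(1.260) ≈ 0.896

0.896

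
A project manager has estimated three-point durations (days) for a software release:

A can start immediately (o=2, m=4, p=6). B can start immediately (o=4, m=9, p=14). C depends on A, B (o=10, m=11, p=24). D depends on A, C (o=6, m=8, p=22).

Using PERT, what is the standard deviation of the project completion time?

3.92 days

te_A = (2 + 4·4 + 6)/6 = 24/6 = 4; σ²_A = ((6−2)/6)² = 0.444
te_B = (4 + 4·9 + 14)/6 = 54/6 = 9; σ²_B = ((14−4)/6)² = 2.778
te_C = (10 + 4·11 + 24)/6 = 78/6 = 13; σ²_C = ((24−10)/6)² = 5.444
te_D = (6 + 4·8 + 22)/6 = 60/6 = 10; σ²_D = ((22−6)/6)² = 7.111

Forward pass:
ES_A = 0; EF_A = 4
ES_B = 0; EF_B = 9
ES_C = max(EF_A=4, EF_B=9) = 9; EF_C = 9+13 = 22
ES_D = max(EF_A=4, EF_C=22) = 22; EF_D = 22+10 = 32
Expected project duration μ = 32 days. Critical path: B → C → D.

Variance along critical path = 2.778 + 5.444 + 7.111 = 15.333
σ = √15.333 = 3.916 days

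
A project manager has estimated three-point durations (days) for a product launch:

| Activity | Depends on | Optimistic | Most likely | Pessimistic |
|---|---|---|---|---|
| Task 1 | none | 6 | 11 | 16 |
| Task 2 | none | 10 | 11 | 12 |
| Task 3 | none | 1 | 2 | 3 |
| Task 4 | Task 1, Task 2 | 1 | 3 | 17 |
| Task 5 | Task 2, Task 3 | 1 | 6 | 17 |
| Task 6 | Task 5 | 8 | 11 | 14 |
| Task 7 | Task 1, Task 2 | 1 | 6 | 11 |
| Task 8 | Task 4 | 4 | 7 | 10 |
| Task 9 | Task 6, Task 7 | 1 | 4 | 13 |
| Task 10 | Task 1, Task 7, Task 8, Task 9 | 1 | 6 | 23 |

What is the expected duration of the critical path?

te_Task 1 = (6 + 4·11 + 16)/6 = 66/6 = 11
te_Task 2 = (10 + 4·11 + 12)/6 = 66/6 = 11
te_Task 3 = (1 + 4·2 + 3)/6 = 12/6 = 2
te_Task 4 = (1 + 4·3 + 17)/6 = 30/6 = 5
te_Task 5 = (1 + 4·6 + 17)/6 = 42/6 = 7
te_Task 6 = (8 + 4·11 + 14)/6 = 66/6 = 11
te_Task 7 = (1 + 4·6 + 11)/6 = 36/6 = 6
te_Task 8 = (4 + 4·7 + 10)/6 = 42/6 = 7
te_Task 9 = (1 + 4·4 + 13)/6 = 30/6 = 5
te_Task 10 = (1 + 4·6 + 23)/6 = 48/6 = 8

Forward pass:
ES_Task 1 = 0; EF_Task 1 = 11
ES_Task 2 = 0; EF_Task 2 = 11
ES_Task 3 = 0; EF_Task 3 = 2
ES_Task 4 = max(EF_Task 1=11, EF_Task 2=11) = 11; EF_Task 4 = 11+5 = 16
ES_Task 5 = max(EF_Task 2=11, EF_Task 3=2) = 11; EF_Task 5 = 11+7 = 18
ES_Task 6 = 18; EF_Task 6 = 18+11 = 29
ES_Task 7 = max(EF_Task 1=11, EF_Task 2=11) = 11; EF_Task 7 = 11+6 = 17
ES_Task 8 = 16; EF_Task 8 = 16+7 = 23
ES_Task 9 = max(EF_Task 6=29, EF_Task 7=17) = 29; EF_Task 9 = 29+5 = 34
ES_Task 10 = max(EF_Task 1=11, EF_Task 7=17, EF_Task 8=23, EF_Task 9=34) = 34; EF_Task 10 = 34+8 = 42
Expected project duration μ = 42 days. Critical path: Task 2 → Task 5 → Task 6 → Task 9 → Task 10.

42 days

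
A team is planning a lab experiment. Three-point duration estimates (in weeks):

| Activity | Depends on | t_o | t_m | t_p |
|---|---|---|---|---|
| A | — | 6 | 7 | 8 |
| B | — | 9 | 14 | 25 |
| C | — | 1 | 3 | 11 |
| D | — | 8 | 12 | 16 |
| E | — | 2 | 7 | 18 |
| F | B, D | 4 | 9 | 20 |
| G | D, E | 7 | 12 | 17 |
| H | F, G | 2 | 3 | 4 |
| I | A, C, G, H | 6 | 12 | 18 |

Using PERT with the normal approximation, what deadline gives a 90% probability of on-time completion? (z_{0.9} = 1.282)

te_A = (6 + 4·7 + 8)/6 = 42/6 = 7; σ²_A = ((8−6)/6)² = 0.111
te_B = (9 + 4·14 + 25)/6 = 90/6 = 15; σ²_B = ((25−9)/6)² = 7.111
te_C = (1 + 4·3 + 11)/6 = 24/6 = 4; σ²_C = ((11−1)/6)² = 2.778
te_D = (8 + 4·12 + 16)/6 = 72/6 = 12; σ²_D = ((16−8)/6)² = 1.778
te_E = (2 + 4·7 + 18)/6 = 48/6 = 8; σ²_E = ((18−2)/6)² = 7.111
te_F = (4 + 4·9 + 20)/6 = 60/6 = 10; σ²_F = ((20−4)/6)² = 7.111
te_G = (7 + 4·12 + 17)/6 = 72/6 = 12; σ²_G = ((17−7)/6)² = 2.778
te_H = (2 + 4·3 + 4)/6 = 18/6 = 3; σ²_H = ((4−2)/6)² = 0.111
te_I = (6 + 4·12 + 18)/6 = 72/6 = 12; σ²_I = ((18−6)/6)² = 4.000

Forward pass:
ES_A = 0; EF_A = 7
ES_B = 0; EF_B = 15
ES_C = 0; EF_C = 4
ES_D = 0; EF_D = 12
ES_E = 0; EF_E = 8
ES_F = max(EF_B=15, EF_D=12) = 15; EF_F = 15+10 = 25
ES_G = max(EF_D=12, EF_E=8) = 12; EF_G = 12+12 = 24
ES_H = max(EF_F=25, EF_G=24) = 25; EF_H = 25+3 = 28
ES_I = max(EF_A=7, EF_C=4, EF_G=24, EF_H=28) = 28; EF_I = 28+12 = 40
Expected project duration μ = 40 weeks. Critical path: B → F → H → I.

Variance along critical path = 7.111 + 7.111 + 0.111 + 4.000 = 18.333; σ = 4.282 weeks.
D = μ + z·σ = 40 + 1.282·4.282 = 45.5 weeks

45.5 weeks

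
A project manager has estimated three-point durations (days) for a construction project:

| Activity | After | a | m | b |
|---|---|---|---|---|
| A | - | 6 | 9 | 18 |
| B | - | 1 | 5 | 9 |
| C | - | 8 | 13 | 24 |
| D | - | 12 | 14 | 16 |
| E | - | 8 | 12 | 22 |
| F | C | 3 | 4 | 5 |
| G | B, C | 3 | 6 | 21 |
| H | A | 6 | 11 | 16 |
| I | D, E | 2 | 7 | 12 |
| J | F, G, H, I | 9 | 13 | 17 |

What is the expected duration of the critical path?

te_A = (6 + 4·9 + 18)/6 = 60/6 = 10
te_B = (1 + 4·5 + 9)/6 = 30/6 = 5
te_C = (8 + 4·13 + 24)/6 = 84/6 = 14
te_D = (12 + 4·14 + 16)/6 = 84/6 = 14
te_E = (8 + 4·12 + 22)/6 = 78/6 = 13
te_F = (3 + 4·4 + 5)/6 = 24/6 = 4
te_G = (3 + 4·6 + 21)/6 = 48/6 = 8
te_H = (6 + 4·11 + 16)/6 = 66/6 = 11
te_I = (2 + 4·7 + 12)/6 = 42/6 = 7
te_J = (9 + 4·13 + 17)/6 = 78/6 = 13

Forward pass:
ES_A = 0; EF_A = 10
ES_B = 0; EF_B = 5
ES_C = 0; EF_C = 14
ES_D = 0; EF_D = 14
ES_E = 0; EF_E = 13
ES_F = 14; EF_F = 14+4 = 18
ES_G = max(EF_B=5, EF_C=14) = 14; EF_G = 14+8 = 22
ES_H = 10; EF_H = 10+11 = 21
ES_I = max(EF_D=14, EF_E=13) = 14; EF_I = 14+7 = 21
ES_J = max(EF_F=18, EF_G=22, EF_H=21, EF_I=21) = 22; EF_J = 22+13 = 35
Expected project duration μ = 35 days. Critical path: C → G → J.

35 days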